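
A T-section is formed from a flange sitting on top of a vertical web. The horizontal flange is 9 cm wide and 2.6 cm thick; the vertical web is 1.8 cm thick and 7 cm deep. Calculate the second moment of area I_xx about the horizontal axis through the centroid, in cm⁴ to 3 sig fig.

Split into non-overlapping primitives; take the origin at the lower-left of the bounding box.
Flange: 9 × 2.6, A = 23.4 cm², y = 8.3 cm, Ī = 13.182 cm⁴.
Web: 1.8 × 7, A = 12.6 cm², y = 3.5 cm, Ī = 51.45 cm⁴.
Centroid: ȳ = ΣA·y / ΣA = 6.62 cm.
Transfer each piece to the horizontal axis through the centroid using Ī + A·d² with d = y − 6.62:
  flange: d = 1.68 cm → contributes +79.226 cm⁴
  web: d = -3.12 cm → contributes +174.1 cm⁴
Total I = 253.33 cm⁴.

I_xx ≈ 253 cm⁴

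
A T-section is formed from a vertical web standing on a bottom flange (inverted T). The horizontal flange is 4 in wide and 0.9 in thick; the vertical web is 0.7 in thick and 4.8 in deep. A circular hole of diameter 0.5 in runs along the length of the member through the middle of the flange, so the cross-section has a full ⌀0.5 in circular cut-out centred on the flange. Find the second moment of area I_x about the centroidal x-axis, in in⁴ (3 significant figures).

I_x ≈ 20.4 in⁴

Decompose the section into non-overlapping parts with the origin at the bottom-left of its bounding rectangle.
Flange: 4 × 0.9, A = 3.6 in², y = 0.45 in, Ī = 0.243 in⁴.
Web: 0.7 × 4.8, A = 3.36 in², y = 3.3 in, Ī = 6.4512 in⁴.
Hole (subtracted): ⌀0.5, A = 0.19635 in², y = 0.45 in, Ī = 0.003068 in⁴.
Centroid: ȳ = ΣA·y / ΣA = 1.8658 in.
Transfer each piece to the centroidal x-axis using Ī + A·d² with d = y − 1.8658:
  flange: d = -1.4158 in → contributes +7.4592 in⁴
  web: d = 1.4342 in → contributes +13.362 in⁴
  hole: d = -1.4158 in → contributes −0.39665 in⁴
Total I = 20.425 in⁴.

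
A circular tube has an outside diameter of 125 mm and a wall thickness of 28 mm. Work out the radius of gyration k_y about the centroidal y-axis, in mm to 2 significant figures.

Decompose the section into non-overlapping parts with the origin at the bottom-left of its bounding rectangle.
Outer circle: ⌀125, A = 12 272 mm², x = 62.5 mm, Ī = 11 984 225 mm⁴.
Bore (subtracted): ⌀69, A = 3 739 mm², x = 62.5 mm, Ī = 1 112 670 mm⁴.
By symmetry the centroid is at mid-width, x̄ = 62.5 mm.
All pieces are centred on the centroidal y-axis, so I = ΣĪ (holes subtracted) = 10 871 555 mm⁴.
Radius of gyration: k = √(I/A) = √(10 871 555 / 8 533) = 35.69 mm.

k_y ≈ 36 mm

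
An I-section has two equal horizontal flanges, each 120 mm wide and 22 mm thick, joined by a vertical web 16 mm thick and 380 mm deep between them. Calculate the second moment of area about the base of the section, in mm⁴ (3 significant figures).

I_base ≈ 7.97 × 10⁸ mm⁴

Treat the section as a set of non-overlapping primitives; coordinates are from the bounding-box lower-left.
Bottom flange: 120 × 22, A = 2 640 mm², y = 11 mm, Ī = 106 480 mm⁴.
Web: 16 × 380, A = 6 080 mm², y = 212 mm, Ī = 73 162 667 mm⁴.
Top flange: 120 × 22, A = 2 640 mm², y = 413 mm, Ī = 106 480 mm⁴.
Transfer each piece to the bottom edge using Ī + A·d² with d = y − 0:
  bottom flange: d = 11 mm → contributes +425 920 mm⁴
  web: d = 212 mm → contributes +346 422 187 mm⁴
  top flange: d = 413 mm → contributes +450 408 640 mm⁴
Total I = 797 256 747 mm⁴.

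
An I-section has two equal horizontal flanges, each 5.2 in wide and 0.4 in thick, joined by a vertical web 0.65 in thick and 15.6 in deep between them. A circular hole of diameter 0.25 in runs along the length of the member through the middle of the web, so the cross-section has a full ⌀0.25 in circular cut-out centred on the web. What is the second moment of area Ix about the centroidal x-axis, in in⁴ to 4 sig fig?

Ix ≈ 471.9 in⁴

Treat the section as a set of non-overlapping primitives; coordinates are from the bounding-box lower-left.
Bottom flange: 5.2 × 0.4, A = 2.08 in², y = 0.2 in, Ī = 0.0277333 in⁴.
Web: 0.65 × 15.6, A = 10.14 in², y = 8.2 in, Ī = 205.639 in⁴.
Top flange: 5.2 × 0.4, A = 2.08 in², y = 16.2 in, Ī = 0.0277333 in⁴.
Hole (subtracted): ⌀0.25, A = 0.0490874 in², y = 8.2 in, Ī = 0.000191748 in⁴.
By symmetry the centroid is at mid-height, ȳ = 8.2 in.
Transfer each piece to the centroidal x-axis using Ī + A·d² with d = y − 8.2:
  bottom flange: d = -8 in → contributes +133.148 in⁴
  web: d = 0 in → contributes +205.639 in⁴
  top flange: d = 8 in → contributes +133.148 in⁴
  hole: d = 0 in → contributes −0.000191748 in⁴
Total I = 471.934 in⁴.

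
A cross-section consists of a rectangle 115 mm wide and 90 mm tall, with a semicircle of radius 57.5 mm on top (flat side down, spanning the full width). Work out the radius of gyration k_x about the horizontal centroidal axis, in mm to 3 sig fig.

Decompose the section into non-overlapping parts with the origin at the bottom-left of its bounding rectangle.
Rectangular body: 115 × 90, A = 10 350 mm², y = 45 mm, Ī = 6 986 250 mm⁴.
Semicircular cap: semicircle r = 57.5, A = 5193.4 mm², y = 114.4 mm, Ī = 1 199 785 mm⁴.
Centroid: ȳ = ΣA·y / ΣA = 68.189 mm.
Transfer each piece to the horizontal centroidal axis using Ī + A·d² with d = y − 68.189:
  rectangular body: d = -23.189 mm → contributes +12 551 989 mm⁴
  semicircular cap: d = 46.214 mm → contributes +12 291 729 mm⁴
Total I = 24 843 718 mm⁴.
Radius of gyration: k = √(I/A) = √(24 843 718 / 15 543) = 39.979 mm.

k_x ≈ 40.0 mm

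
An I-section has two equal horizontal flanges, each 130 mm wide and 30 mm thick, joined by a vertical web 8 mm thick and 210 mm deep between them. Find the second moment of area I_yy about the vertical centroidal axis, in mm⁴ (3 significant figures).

I_yy ≈ 1.10 × 10⁷ mm⁴

Treat the section as a set of non-overlapping primitives; coordinates are from the bounding-box lower-left.
Bottom flange: 130 × 30, A = 3 900 mm², x = 65 mm, Ī = 5 492 500 mm⁴.
Web: 8 × 210, A = 1 680 mm², x = 65 mm, Ī = 8 960 mm⁴.
Top flange: 130 × 30, A = 3 900 mm², x = 65 mm, Ī = 5 492 500 mm⁴.
By symmetry the centroid is at mid-width, x̄ = 65 mm.
All pieces are centred on the vertical centroidal axis, so I = ΣĪ = 10 993 960 mm⁴.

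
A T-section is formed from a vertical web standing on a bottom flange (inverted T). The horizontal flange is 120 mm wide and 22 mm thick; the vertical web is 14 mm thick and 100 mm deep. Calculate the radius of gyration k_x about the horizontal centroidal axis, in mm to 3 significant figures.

k_x ≈ 34.0 mm

Decompose the section into non-overlapping parts with the origin at the bottom-left of its bounding rectangle.
Flange: 120 × 22, A = 2 640 mm², y = 11 mm, Ī = 106 480 mm⁴.
Web: 14 × 100, A = 1 400 mm², y = 72 mm, Ī = 1 166 667 mm⁴.
Centroid: ȳ = ΣA·y / ΣA = 32.139 mm.
Transfer each piece to the horizontal centroidal axis using Ī + A·d² with d = y − 32.139:
  flange: d = -21.139 mm → contributes +1 286 140 mm⁴
  web: d = 39.861 mm → contributes +3 391 169 mm⁴
Total I = 4 677 309 mm⁴.
Radius of gyration: k = √(I/A) = √(4 677 309 / 4 040) = 34.026 mm.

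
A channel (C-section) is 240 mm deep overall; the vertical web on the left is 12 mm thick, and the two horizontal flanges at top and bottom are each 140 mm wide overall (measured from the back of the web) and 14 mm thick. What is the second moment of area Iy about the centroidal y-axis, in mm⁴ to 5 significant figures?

Treat the section as a set of non-overlapping primitives; coordinates are from the bounding-box lower-left.
Web: 12 × 240, A = 2 880 mm², x = 6 mm, Ī = 34 560 mm⁴.
Top flange (beyond web): 128 × 14, A = 1 792 mm², x = 76 mm, Ī = 2 446 677 mm⁴.
Bottom flange (beyond web): 128 × 14, A = 1 792 mm², x = 76 mm, Ī = 2 446 677 mm⁴.
Centroid: x̄ = ΣA·x / ΣA = 44.81188 mm.
Transfer each piece to the centroidal y-axis using Ī + A·d² with d = x − 44.81188:
  web: d = -38.81188 mm → contributes +4 372 883 mm⁴
  top flange (beyond web): d = 31.18812 mm → contributes +4 189 754 mm⁴
  bottom flange (beyond web): d = 31.18812 mm → contributes +4 189 754 mm⁴
Total I = 12 752 390 mm⁴.

Iy ≈ 1.2752 × 10⁷ mm⁴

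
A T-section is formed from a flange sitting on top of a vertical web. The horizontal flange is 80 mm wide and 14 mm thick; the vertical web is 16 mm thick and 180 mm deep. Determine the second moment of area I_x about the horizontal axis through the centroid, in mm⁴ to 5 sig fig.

I_x ≈ 1.5382 × 10⁷ mm⁴

Treat the section as a set of non-overlapping primitives; coordinates are from the bounding-box lower-left.
Flange: 80 × 14, A = 1 120 mm², y = 187 mm, Ī = 18293.33 mm⁴.
Web: 16 × 180, A = 2 880 mm², y = 90 mm, Ī = 7 776 000 mm⁴.
Centroid: ȳ = ΣA·y / ΣA = 117.16 mm.
Transfer each piece to the horizontal axis through the centroid using Ī + A·d² with d = y − 117.16:
  flange: d = 69.84 mm → contributes +5 481 234 mm⁴
  web: d = -27.16 mm → contributes +9 900 477 mm⁴
Total I = 15 381 711 mm⁴.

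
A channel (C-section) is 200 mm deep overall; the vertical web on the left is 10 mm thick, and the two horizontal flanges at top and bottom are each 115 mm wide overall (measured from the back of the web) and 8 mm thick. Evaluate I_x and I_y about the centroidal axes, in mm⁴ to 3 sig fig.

Decompose the section into non-overlapping parts with the origin at the bottom-left of its bounding rectangle.
Web: 10 × 200, A = 2 000 mm², y = 100 mm, Ī = 6 666 667 mm⁴.
Top flange (beyond web): 105 × 8, A = 840 mm², y = 196 mm, Ī = 4 480 mm⁴.
Bottom flange (beyond web): 105 × 8, A = 840 mm², y = 4 mm, Ī = 4 480 mm⁴.
By symmetry the centroid is at mid-height, ȳ = 100 mm.
Transfer each piece to the centroidal x-axis using Ī + A·d² with d = y − 100:
  web: d = 0 mm → contributes +6 666 667 mm⁴
  top flange (beyond web): d = 96 mm → contributes +7 745 920 mm⁴
  bottom flange (beyond web): d = -96 mm → contributes +7 745 920 mm⁴
Total I = 22 158 507 mm⁴.
For the y-axis: x̄ = 31.25 mm.
Repeating about the centroidal y-axis gives I_y = 4 578 917 mm⁴.

I_x ≈ 2.22 × 10⁷ mm⁴, I_y ≈ 4.58 × 10⁶ mm⁴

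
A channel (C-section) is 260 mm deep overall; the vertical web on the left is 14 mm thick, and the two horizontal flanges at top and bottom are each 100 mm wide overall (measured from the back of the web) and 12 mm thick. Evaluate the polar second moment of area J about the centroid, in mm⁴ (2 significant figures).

Decompose the section into non-overlapping parts with the origin at the bottom-left of its bounding rectangle.
Web: 14 × 260, A = 3 640 mm², y = 130 mm, Ī = 20 505 333 mm⁴.
Top flange (beyond web): 86 × 12, A = 1 032 mm², y = 254 mm, Ī = 12 384 mm⁴.
Bottom flange (beyond web): 86 × 12, A = 1 032 mm², y = 6 mm, Ī = 12 384 mm⁴.
By symmetry the centroid is at mid-height, ȳ = 130 mm.
Transfer each piece to the centroidal x-axis using Ī + A·d² with d = y − 130:
  web: d = 0 mm → contributes +20 505 333 mm⁴
  top flange (beyond web): d = 124 mm → contributes +15 880 416 mm⁴
  bottom flange (beyond web): d = -124 mm → contributes +15 880 416 mm⁴
Total I = 52 266 165 mm⁴.
For the y-axis: x̄ = 25.09 mm.
Repeating about the centroidal y-axis gives I_y = 4 624 412 mm⁴.
Polar second moment: J = I_x + I_y = 56 890 578 mm⁴.

J ≈ 5.7 × 10⁷ mm⁴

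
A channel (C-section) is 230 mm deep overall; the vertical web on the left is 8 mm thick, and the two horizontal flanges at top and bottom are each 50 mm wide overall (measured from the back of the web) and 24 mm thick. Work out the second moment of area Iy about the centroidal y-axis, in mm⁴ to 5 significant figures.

Split into non-overlapping primitives; take the origin at the lower-left of the bounding box.
Web: 8 × 230, A = 1 840 mm², x = 4 mm, Ī = 9813.333 mm⁴.
Top flange (beyond web): 42 × 24, A = 1 008 mm², x = 29 mm, Ī = 148 176 mm⁴.
Bottom flange (beyond web): 42 × 24, A = 1 008 mm², x = 29 mm, Ī = 148 176 mm⁴.
Centroid: x̄ = ΣA·x / ΣA = 17.07054 mm.
Transfer each piece to the centroidal y-axis using Ī + A·d² with d = x − 17.07054:
  web: d = -13.07054 mm → contributes +324157.1 mm⁴
  top flange (beyond web): d = 11.92946 mm → contributes +291626.5 mm⁴
  bottom flange (beyond web): d = 11.92946 mm → contributes +291626.5 mm⁴
Total I = 907410.1 mm⁴.

Iy ≈ 9.0741 × 10⁵ mm⁴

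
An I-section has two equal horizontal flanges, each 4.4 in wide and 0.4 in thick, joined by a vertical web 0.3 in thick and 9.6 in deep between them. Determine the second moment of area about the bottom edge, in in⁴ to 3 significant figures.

I_base ≈ 283 in⁴

Break the section into simple shapes (no overlaps), measuring from the bottom-left corner of the bounding box.
Bottom flange: 4.4 × 0.4, A = 1.76 in², y = 0.2 in, Ī = 0.023467 in⁴.
Web: 0.3 × 9.6, A = 2.88 in², y = 5.2 in, Ī = 22.118 in⁴.
Top flange: 4.4 × 0.4, A = 1.76 in², y = 10.2 in, Ī = 0.023467 in⁴.
Transfer each piece to a horizontal axis along the bottom face using Ī + A·d² with d = y − 0:
  bottom flange: d = 0.2 in → contributes +0.093867 in⁴
  web: d = 5.2 in → contributes +99.994 in⁴
  top flange: d = 10.2 in → contributes +183.13 in⁴
Total I = 283.22 in⁴.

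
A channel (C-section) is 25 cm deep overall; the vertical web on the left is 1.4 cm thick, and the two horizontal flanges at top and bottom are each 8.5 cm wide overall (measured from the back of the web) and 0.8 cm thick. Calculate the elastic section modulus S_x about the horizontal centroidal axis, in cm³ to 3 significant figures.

S_x ≈ 279 cm³

Treat the section as a set of non-overlapping primitives; coordinates are from the bounding-box lower-left.
Web: 1.4 × 25, A = 35 cm², y = 12.5 cm, Ī = 1822.9 cm⁴.
Top flange (beyond web): 7.1 × 0.8, A = 5.68 cm², y = 24.6 cm, Ī = 0.30293 cm⁴.
Bottom flange (beyond web): 7.1 × 0.8, A = 5.68 cm², y = 0.4 cm, Ī = 0.30293 cm⁴.
By symmetry the centroid is at mid-height, ȳ = 12.5 cm.
Transfer each piece to the horizontal centroidal axis using Ī + A·d² with d = y − 12.5:
  web: d = 0 cm → contributes +1822.9 cm⁴
  top flange (beyond web): d = 12.1 cm → contributes +831.91 cm⁴
  bottom flange (beyond web): d = -12.1 cm → contributes +831.91 cm⁴
Total I = 3486.7 cm⁴.
Extreme fibre distance c = 12.5 cm; S = I/c = 278.94 cm³.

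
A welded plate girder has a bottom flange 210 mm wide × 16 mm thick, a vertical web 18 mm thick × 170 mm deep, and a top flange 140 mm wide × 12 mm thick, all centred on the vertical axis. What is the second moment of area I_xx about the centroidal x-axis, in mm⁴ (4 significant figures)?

I_xx ≈ 4.729 × 10⁷ mm⁴

Break the section into simple shapes (no overlaps), measuring from the bottom-left corner of the bounding box.
Bottom plate: 210 × 16, A = 3 360 mm², y = 8 mm, Ī = 71 680 mm⁴.
Web plate: 18 × 170, A = 3 060 mm², y = 101 mm, Ī = 7 369 500 mm⁴.
Top plate: 140 × 12, A = 1 680 mm², y = 192 mm, Ī = 20 160 mm⁴.
Centroid: ȳ = ΣA·y / ΣA = 81.2963 mm.
Transfer each piece to the centroidal x-axis using Ī + A·d² with d = y − 81.2963:
  bottom plate: d = -73.2963 mm → contributes +18 122 766 mm⁴
  web plate: d = 19.7037 mm → contributes +8 557 502 mm⁴
  top plate: d = 110.704 mm → contributes +20 609 081 mm⁴
Total I = 47 289 349 mm⁴.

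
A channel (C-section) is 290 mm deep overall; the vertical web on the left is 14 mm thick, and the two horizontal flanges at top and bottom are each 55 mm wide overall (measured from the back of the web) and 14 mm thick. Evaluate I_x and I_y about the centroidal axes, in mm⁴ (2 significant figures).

I_x ≈ 5.0 × 10⁷ mm⁴, I_y ≈ 9.0 × 10⁵ mm⁴

Treat the section as a set of non-overlapping primitives; coordinates are from the bounding-box lower-left.
Web: 14 × 290, A = 4 060 mm², y = 145 mm, Ī = 28 453 833 mm⁴.
Top flange (beyond web): 41 × 14, A = 574 mm², y = 283 mm, Ī = 9 375 mm⁴.
Bottom flange (beyond web): 41 × 14, A = 574 mm², y = 7 mm, Ī = 9 375 mm⁴.
By symmetry the centroid is at mid-height, ȳ = 145 mm.
Transfer each piece to the centroidal x-axis using Ī + A·d² with d = y − 145:
  web: d = 0 mm → contributes +28 453 833 mm⁴
  top flange (beyond web): d = 138 mm → contributes +10 940 631 mm⁴
  bottom flange (beyond web): d = -138 mm → contributes +10 940 631 mm⁴
Total I = 50 335 096 mm⁴.
For the y-axis: x̄ = 13.06 mm.
Repeating about the centroidal y-axis gives I_y = 903 932 mm⁴.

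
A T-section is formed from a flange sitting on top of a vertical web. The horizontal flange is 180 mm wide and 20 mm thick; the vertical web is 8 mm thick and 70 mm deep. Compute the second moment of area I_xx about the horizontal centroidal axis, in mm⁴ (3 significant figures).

Break the section into simple shapes (no overlaps), measuring from the bottom-left corner of the bounding box.
Flange: 180 × 20, A = 3 600 mm², y = 80 mm, Ī = 120 000 mm⁴.
Web: 8 × 70, A = 560 mm², y = 35 mm, Ī = 228 667 mm⁴.
Centroid: ȳ = ΣA·y / ΣA = 73.942 mm.
Transfer each piece to the horizontal centroidal axis using Ī + A·d² with d = y − 73.942:
  flange: d = 6.0577 mm → contributes +252 104 mm⁴
  web: d = -38.942 mm → contributes +1 077 909 mm⁴
Total I = 1 330 013 mm⁴.

I_xx ≈ 1.33 × 10⁶ mm⁴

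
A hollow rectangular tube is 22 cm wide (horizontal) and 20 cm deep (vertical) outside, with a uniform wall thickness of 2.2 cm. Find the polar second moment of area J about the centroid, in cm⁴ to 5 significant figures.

J ≈ 1.9758 × 10⁴ cm⁴

Treat the section as a set of non-overlapping primitives; coordinates are from the bounding-box lower-left.
Outer rectangle: 22 × 20, A = 440 cm², y = 10 cm, Ī = 14666.67 cm⁴.
Inner void (subtracted): 17.6 × 15.6, A = 274.56 cm², y = 10 cm, Ī = 5568.077 cm⁴.
By symmetry the centroid is at mid-height, ȳ = 10 cm.
All pieces are centred on the centroidal x-axis, so I = ΣĪ (holes subtracted) = 9098.59 cm⁴.
Repeating about the centroidal y-axis gives I_y = 10659.36 cm⁴.
Polar second moment: J = I_x + I_y = 19757.95 cm⁴.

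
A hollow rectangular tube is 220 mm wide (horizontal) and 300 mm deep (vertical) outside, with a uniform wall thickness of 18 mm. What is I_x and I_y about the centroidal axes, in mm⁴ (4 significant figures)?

Treat the section as a set of non-overlapping primitives; coordinates are from the bounding-box lower-left.
Outer rectangle: 220 × 300, A = 66 000 mm², y = 150 mm, Ī = 495 000 000 mm⁴.
Inner void (subtracted): 184 × 264, A = 48 576 mm², y = 150 mm, Ī = 282 129 408 mm⁴.
By symmetry the centroid is at mid-height, ȳ = 150 mm.
All pieces are centred on the centroidal x-axis, so I = ΣĪ (holes subtracted) = 212 870 592 mm⁴.
Repeating about the centroidal y-axis gives I_y = 129 150 912 mm⁴.

I_x ≈ 2.129 × 10⁸ mm⁴, I_y ≈ 1.292 × 10⁸ mm⁴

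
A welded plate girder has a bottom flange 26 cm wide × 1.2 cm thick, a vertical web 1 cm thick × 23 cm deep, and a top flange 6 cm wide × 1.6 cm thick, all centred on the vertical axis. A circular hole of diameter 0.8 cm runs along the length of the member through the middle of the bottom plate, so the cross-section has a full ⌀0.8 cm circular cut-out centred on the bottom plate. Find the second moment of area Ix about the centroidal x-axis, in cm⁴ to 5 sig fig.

Split into non-overlapping primitives; take the origin at the lower-left of the bounding box.
Bottom plate: 26 × 1.2, A = 31.2 cm², y = 0.6 cm, Ī = 3.744 cm⁴.
Web plate: 1 × 23, A = 23 cm², y = 12.7 cm, Ī = 1013.917 cm⁴.
Top plate: 6 × 1.6, A = 9.6 cm², y = 25 cm, Ī = 2.048 cm⁴.
Hole (subtracted): ⌀0.8, A = 0.5026548 cm², y = 0.6 cm, Ī = 0.02010619 cm⁴.
Centroid: ȳ = ΣA·y / ΣA = 8.697338 cm.
Transfer each piece to the centroidal x-axis using Ī + A·d² with d = y − 8.697338:
  bottom plate: d = -8.097338 cm → contributes +2049.431 cm⁴
  web plate: d = 4.002662 cm → contributes +1382.407 cm⁴
  top plate: d = 16.30266 cm → contributes +2553.505 cm⁴
  hole: d = -8.097338 cm → contributes −32.97762 cm⁴
Total I = 5952.365 cm⁴.

Ix ≈ 5952.4 cm⁴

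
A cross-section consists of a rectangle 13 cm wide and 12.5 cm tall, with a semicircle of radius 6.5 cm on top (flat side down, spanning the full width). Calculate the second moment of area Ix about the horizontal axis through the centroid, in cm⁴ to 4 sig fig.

Split into non-overlapping primitives; take the origin at the lower-left of the bounding box.
Rectangular body: 13 × 12.5, A = 162.5 cm², y = 6.25 cm, Ī = 2115.89 cm⁴.
Semicircular cap: semicircle r = 6.5, A = 66.3661 cm², y = 15.2587 cm, Ī = 195.923 cm⁴.
Centroid: ȳ = ΣA·y / ΣA = 8.86232 cm.
Transfer each piece to the horizontal axis through the centroid using Ī + A·d² with d = y − 8.86232:
  rectangular body: d = -2.61232 cm → contributes +3224.82 cm⁴
  semicircular cap: d = 6.39637 cm → contributes +2911.19 cm⁴
Total I = 6136.01 cm⁴.

Ix ≈ 6136 cm⁴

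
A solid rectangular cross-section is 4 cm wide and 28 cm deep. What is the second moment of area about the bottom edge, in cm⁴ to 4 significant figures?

The section: 4 × 28, A = 112 cm², y = 14 cm, Ī = 7317.33 cm⁴.
Transfer it to the base of the section using Ī + A·d² with d = y − 0:
  the section: d = 14 cm → contributes +29269.3 cm⁴
Total I = 29269.3 cm⁴.

I_base ≈ 2.927 × 10⁴ cm⁴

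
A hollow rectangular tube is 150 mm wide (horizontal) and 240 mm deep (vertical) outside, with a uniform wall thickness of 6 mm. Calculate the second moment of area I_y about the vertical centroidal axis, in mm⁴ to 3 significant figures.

I_y ≈ 1.76 × 10⁷ mm⁴

Treat the section as a set of non-overlapping primitives; coordinates are from the bounding-box lower-left.
Outer rectangle: 150 × 240, A = 36 000 mm², x = 75 mm, Ī = 67 500 000 mm⁴.
Inner void (subtracted): 138 × 228, A = 31 464 mm², x = 75 mm, Ī = 49 933 368 mm⁴.
By symmetry the centroid is at mid-width, x̄ = 75 mm.
All pieces are centred on the vertical centroidal axis, so I = ΣĪ (holes subtracted) = 17 566 632 mm⁴.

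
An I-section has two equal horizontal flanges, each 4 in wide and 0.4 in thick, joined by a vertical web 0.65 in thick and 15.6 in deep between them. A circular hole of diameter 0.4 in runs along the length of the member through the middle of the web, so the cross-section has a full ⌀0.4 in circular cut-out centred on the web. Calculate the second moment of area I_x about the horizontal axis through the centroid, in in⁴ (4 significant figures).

I_x ≈ 410.5 in⁴

Decompose the section into non-overlapping parts with the origin at the bottom-left of its bounding rectangle.
Bottom flange: 4 × 0.4, A = 1.6 in², y = 0.2 in, Ī = 0.0213333 in⁴.
Web: 0.65 × 15.6, A = 10.14 in², y = 8.2 in, Ī = 205.639 in⁴.
Top flange: 4 × 0.4, A = 1.6 in², y = 16.2 in, Ī = 0.0213333 in⁴.
Hole (subtracted): ⌀0.4, A = 0.125664 in², y = 8.2 in, Ī = 0.00125664 in⁴.
By symmetry the centroid is at mid-height, ȳ = 8.2 in.
Transfer each piece to the horizontal axis through the centroid using Ī + A·d² with d = y − 8.2:
  bottom flange: d = -8 in → contributes +102.421 in⁴
  web: d = 0 in → contributes +205.639 in⁴
  top flange: d = 8 in → contributes +102.421 in⁴
  hole: d = 0 in → contributes −0.00125664 in⁴
Total I = 410.481 in⁴.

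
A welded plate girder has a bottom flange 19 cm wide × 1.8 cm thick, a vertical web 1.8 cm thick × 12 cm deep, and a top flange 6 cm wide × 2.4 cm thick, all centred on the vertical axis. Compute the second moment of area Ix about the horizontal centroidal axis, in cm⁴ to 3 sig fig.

Decompose the section into non-overlapping parts with the origin at the bottom-left of its bounding rectangle.
Bottom plate: 19 × 1.8, A = 34.2 cm², y = 0.9 cm, Ī = 9.234 cm⁴.
Web plate: 1.8 × 12, A = 21.6 cm², y = 7.8 cm, Ī = 259.2 cm⁴.
Top plate: 6 × 2.4, A = 14.4 cm², y = 15 cm, Ī = 6.912 cm⁴.
Centroid: ȳ = ΣA·y / ΣA = 5.9154 cm.
Transfer each piece to the horizontal centroidal axis using Ī + A·d² with d = y − 5.9154:
  bottom plate: d = -5.0154 cm → contributes +869.5 cm⁴
  web plate: d = 1.8846 cm → contributes +335.92 cm⁴
  top plate: d = 9.0846 cm → contributes +1195.3 cm⁴
Total I = 2400.8 cm⁴.

Ix ≈ 2400 cm⁴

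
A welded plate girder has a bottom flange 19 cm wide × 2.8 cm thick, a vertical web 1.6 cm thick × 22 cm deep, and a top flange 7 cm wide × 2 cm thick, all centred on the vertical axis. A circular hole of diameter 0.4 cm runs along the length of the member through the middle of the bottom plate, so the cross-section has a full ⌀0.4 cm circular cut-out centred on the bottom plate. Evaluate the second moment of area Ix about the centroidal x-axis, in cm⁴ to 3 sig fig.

Ix ≈ 9290 cm⁴

Split into non-overlapping primitives; take the origin at the lower-left of the bounding box.
Bottom plate: 19 × 2.8, A = 53.2 cm², y = 1.4 cm, Ī = 34.757 cm⁴.
Web plate: 1.6 × 22, A = 35.2 cm², y = 13.8 cm, Ī = 1419.7 cm⁴.
Top plate: 7 × 2, A = 14 cm², y = 25.8 cm, Ī = 4.6667 cm⁴.
Hole (subtracted): ⌀0.4, A = 0.12566 cm², y = 1.4 cm, Ī = 0.0012566 cm⁴.
Centroid: ȳ = ΣA·y / ΣA = 9.0078 cm.
Transfer each piece to the centroidal x-axis using Ī + A·d² with d = y − 9.0078:
  bottom plate: d = -7.6078 cm → contributes +3113.9 cm⁴
  web plate: d = 4.7922 cm → contributes +2228.1 cm⁴
  top plate: d = 16.792 cm → contributes +3952.4 cm⁴
  hole: d = -7.6078 cm → contributes −7.2744 cm⁴
Total I = 9287.1 cm⁴.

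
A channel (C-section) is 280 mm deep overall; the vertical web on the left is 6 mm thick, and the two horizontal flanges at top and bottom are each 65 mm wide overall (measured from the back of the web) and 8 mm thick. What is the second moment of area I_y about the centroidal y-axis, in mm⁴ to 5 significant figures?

I_y ≈ 9.1727 × 10⁵ mm⁴

Break the section into simple shapes (no overlaps), measuring from the bottom-left corner of the bounding box.
Web: 6 × 280, A = 1 680 mm², x = 3 mm, Ī = 5 040 mm⁴.
Top flange (beyond web): 59 × 8, A = 472 mm², x = 35.5 mm, Ī = 136919.3 mm⁴.
Bottom flange (beyond web): 59 × 8, A = 472 mm², x = 35.5 mm, Ī = 136919.3 mm⁴.
Centroid: x̄ = ΣA·x / ΣA = 14.69207 mm.
Transfer each piece to the centroidal y-axis using Ī + A·d² with d = x − 14.69207:
  web: d = -11.69207 mm → contributes +234703.7 mm⁴
  top flange (beyond web): d = 20.80793 mm → contributes +341281.1 mm⁴
  bottom flange (beyond web): d = 20.80793 mm → contributes +341281.1 mm⁴
Total I = 917265.9 mm⁴.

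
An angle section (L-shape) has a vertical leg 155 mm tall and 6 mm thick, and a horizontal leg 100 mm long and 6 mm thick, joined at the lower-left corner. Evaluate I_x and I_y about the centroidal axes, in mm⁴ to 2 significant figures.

Break the section into simple shapes (no overlaps), measuring from the bottom-left corner of the bounding box.
Vertical leg: 6 × 155, A = 930 mm², y = 77.5 mm, Ī = 1 861 938 mm⁴.
Horizontal leg (remainder): 94 × 6, A = 564 mm², y = 3 mm, Ī = 1 692 mm⁴.
Centroid: ȳ = ΣA·y / ΣA = 49.38 mm.
Transfer each piece to the centroidal x-axis using Ī + A·d² with d = y − 49.38:
  vertical leg: d = 28.12 mm → contributes +2 597 556 mm⁴
  horizontal leg (remainder): d = -46.38 mm → contributes +1 214 680 mm⁴
Total I = 3 812 235 mm⁴.
For the y-axis: x̄ = 21.88 mm.
Repeating about the centroidal y-axis gives I_y = 1 295 793 mm⁴.

I_x ≈ 3.8 × 10⁶ mm⁴, I_y ≈ 1.3 × 10⁶ mm⁴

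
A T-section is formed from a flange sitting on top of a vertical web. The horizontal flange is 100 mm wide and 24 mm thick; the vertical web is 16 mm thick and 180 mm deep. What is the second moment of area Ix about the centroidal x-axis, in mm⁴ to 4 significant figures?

Ix ≈ 2.151 × 10⁷ mm⁴

Decompose the section into non-overlapping parts with the origin at the bottom-left of its bounding rectangle.
Flange: 100 × 24, A = 2 400 mm², y = 192 mm, Ī = 115 200 mm⁴.
Web: 16 × 180, A = 2 880 mm², y = 90 mm, Ī = 7 776 000 mm⁴.
Centroid: ȳ = ΣA·y / ΣA = 136.364 mm.
Transfer each piece to the centroidal x-axis using Ī + A·d² with d = y − 136.364:
  flange: d = 55.6364 mm → contributes +7 544 172 mm⁴
  web: d = -46.3636 mm → contributes +13 966 810 mm⁴
Total I = 21 510 982 mm⁴.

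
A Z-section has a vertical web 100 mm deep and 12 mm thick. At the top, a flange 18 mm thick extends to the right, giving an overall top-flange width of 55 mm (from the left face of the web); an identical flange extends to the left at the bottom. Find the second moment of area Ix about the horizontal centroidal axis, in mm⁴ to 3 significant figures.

Ix ≈ 3.64 × 10⁶ mm⁴

Break the section into simple shapes (no overlaps), measuring from the bottom-left corner of the bounding box.
Web: 12 × 100, A = 1 200 mm², y = 50 mm, Ī = 1 000 000 mm⁴.
Top flange (beyond web): 43 × 18, A = 774 mm², y = 91 mm, Ī = 20 898 mm⁴.
Bottom flange (beyond web): 43 × 18, A = 774 mm², y = 9 mm, Ī = 20 898 mm⁴.
Centroid: ȳ = ΣA·y / ΣA = 50 mm.
Transfer each piece to the horizontal centroidal axis using Ī + A·d² with d = y − 50:
  web: d = 0 mm → contributes +1 000 000 mm⁴
  top flange (beyond web): d = 41 mm → contributes +1 321 992 mm⁴
  bottom flange (beyond web): d = -41 mm → contributes +1 321 992 mm⁴
Total I = 3 643 984 mm⁴.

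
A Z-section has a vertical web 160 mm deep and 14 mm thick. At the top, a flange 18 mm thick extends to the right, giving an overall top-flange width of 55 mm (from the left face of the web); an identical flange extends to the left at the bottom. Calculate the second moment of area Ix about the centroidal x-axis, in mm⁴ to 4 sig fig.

Ix ≈ 1.226 × 10⁷ mm⁴

Decompose the section into non-overlapping parts with the origin at the bottom-left of its bounding rectangle.
Web: 14 × 160, A = 2 240 mm², y = 80 mm, Ī = 4 778 667 mm⁴.
Top flange (beyond web): 41 × 18, A = 738 mm², y = 151 mm, Ī = 19 926 mm⁴.
Bottom flange (beyond web): 41 × 18, A = 738 mm², y = 9 mm, Ī = 19 926 mm⁴.
Centroid: ȳ = ΣA·y / ΣA = 80 mm.
Transfer each piece to the centroidal x-axis using Ī + A·d² with d = y − 80:
  web: d = 0 mm → contributes +4 778 667 mm⁴
  top flange (beyond web): d = 71 mm → contributes +3 740 184 mm⁴
  bottom flange (beyond web): d = -71 mm → contributes +3 740 184 mm⁴
Total I = 12 259 035 mm⁴.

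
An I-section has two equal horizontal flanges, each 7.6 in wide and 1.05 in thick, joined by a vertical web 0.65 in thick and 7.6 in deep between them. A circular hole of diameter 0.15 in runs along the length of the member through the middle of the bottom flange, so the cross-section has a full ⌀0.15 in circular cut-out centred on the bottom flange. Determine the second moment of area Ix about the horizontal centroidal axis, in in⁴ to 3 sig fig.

Break the section into simple shapes (no overlaps), measuring from the bottom-left corner of the bounding box.
Bottom flange: 7.6 × 1.05, A = 7.98 in², y = 0.525 in, Ī = 0.73316 in⁴.
Web: 0.65 × 7.6, A = 4.94 in², y = 4.85 in, Ī = 23.778 in⁴.
Top flange: 7.6 × 1.05, A = 7.98 in², y = 9.175 in, Ī = 0.73316 in⁴.
Hole (subtracted): ⌀0.15, A = 0.017671 in², y = 0.525 in, Ī = 0.00002485 in⁴.
Centroid: ȳ = ΣA·y / ΣA = 4.8537 in.
Transfer each piece to the horizontal centroidal axis using Ī + A·d² with d = y − 4.8537:
  bottom flange: d = -4.3287 in → contributes +150.26 in⁴
  web: d = -0.00366 in → contributes +23.778 in⁴
  top flange: d = 4.3213 in → contributes +149.75 in⁴
  hole: d = -4.3287 in → contributes −0.33114 in⁴
Total I = 323.46 in⁴.

Ix ≈ 323 in⁴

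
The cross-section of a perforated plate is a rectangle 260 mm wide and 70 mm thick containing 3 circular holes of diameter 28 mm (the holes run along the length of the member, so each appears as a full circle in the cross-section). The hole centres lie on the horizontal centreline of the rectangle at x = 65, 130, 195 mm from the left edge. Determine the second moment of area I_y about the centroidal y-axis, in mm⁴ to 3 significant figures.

Decompose the section into non-overlapping parts with the origin at the bottom-left of its bounding rectangle.
Plate: 260 × 70, A = 18 200 mm², x = 130 mm, Ī = 102 526 667 mm⁴.
Hole 1 (subtracted): ⌀28, A = 615.75 mm², x = 65 mm, Ī = 30 172 mm⁴.
Hole 2 (subtracted): ⌀28, A = 615.75 mm², x = 130 mm, Ī = 30 172 mm⁴.
Hole 3 (subtracted): ⌀28, A = 615.75 mm², x = 195 mm, Ī = 30 172 mm⁴.
By symmetry the centroid is at mid-width, x̄ = 130 mm.
Transfer each piece to the centroidal y-axis using Ī + A·d² with d = x − 130:
  plate: d = 0 mm → contributes +102 526 667 mm⁴
  hole 1: d = -65 mm → contributes −2 631 725 mm⁴
  hole 2: d = 0 mm → contributes −30 172 mm⁴
  hole 3: d = 65 mm → contributes −2 631 725 mm⁴
Total I = 97 233 045 mm⁴.

I_y ≈ 9.72 × 10⁷ mm⁴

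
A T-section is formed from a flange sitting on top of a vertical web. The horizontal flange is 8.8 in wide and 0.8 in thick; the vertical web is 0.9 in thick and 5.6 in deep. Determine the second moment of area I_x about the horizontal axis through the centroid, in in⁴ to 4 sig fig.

I_x ≈ 43.62 in⁴

Treat the section as a set of non-overlapping primitives; coordinates are from the bounding-box lower-left.
Flange: 8.8 × 0.8, A = 7.04 in², y = 6 in, Ī = 0.375467 in⁴.
Web: 0.9 × 5.6, A = 5.04 in², y = 2.8 in, Ī = 13.1712 in⁴.
Centroid: ȳ = ΣA·y / ΣA = 4.6649 in.
Transfer each piece to the horizontal axis through the centroid using Ī + A·d² with d = y − 4.6649:
  flange: d = 1.3351 in → contributes +12.9242 in⁴
  web: d = -1.8649 in → contributes +30.6996 in⁴
Total I = 43.6238 in⁴.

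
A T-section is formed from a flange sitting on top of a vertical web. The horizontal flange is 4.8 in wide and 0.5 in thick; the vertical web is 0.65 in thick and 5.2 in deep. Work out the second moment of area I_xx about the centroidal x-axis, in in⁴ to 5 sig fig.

Split into non-overlapping primitives; take the origin at the lower-left of the bounding box.
Flange: 4.8 × 0.5, A = 2.4 in², y = 5.45 in, Ī = 0.05 in⁴.
Web: 0.65 × 5.2, A = 3.38 in², y = 2.6 in, Ī = 7.616267 in⁴.
Centroid: ȳ = ΣA·y / ΣA = 3.783391 in.
Transfer each piece to the centroidal x-axis using Ī + A·d² with d = y − 3.783391:
  flange: d = 1.666609 in → contributes +6.716205 in⁴
  web: d = -1.183391 in → contributes +12.34967 in⁴
Total I = 19.06587 in⁴.

I_xx ≈ 19.066 in⁴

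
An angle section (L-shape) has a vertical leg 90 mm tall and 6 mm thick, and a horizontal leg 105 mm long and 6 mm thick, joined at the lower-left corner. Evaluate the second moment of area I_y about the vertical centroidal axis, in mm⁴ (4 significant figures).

I_y ≈ 1.266 × 10⁶ mm⁴

Treat the section as a set of non-overlapping primitives; coordinates are from the bounding-box lower-left.
Vertical leg: 6 × 90, A = 540 mm², x = 3 mm, Ī = 1 620 mm⁴.
Horizontal leg (remainder): 99 × 6, A = 594 mm², x = 55.5 mm, Ī = 485 150 mm⁴.
Centroid: x̄ = ΣA·x / ΣA = 30.5 mm.
Transfer each piece to the vertical centroidal axis using Ī + A·d² with d = x − 30.5:
  vertical leg: d = -27.5 mm → contributes +409 995 mm⁴
  horizontal leg (remainder): d = 25 mm → contributes +856 400 mm⁴
Total I = 1 266 395 mm⁴.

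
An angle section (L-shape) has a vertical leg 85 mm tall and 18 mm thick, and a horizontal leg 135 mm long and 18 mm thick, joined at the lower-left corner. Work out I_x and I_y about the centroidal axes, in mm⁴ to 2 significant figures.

I_x ≈ 2.0 × 10⁶ mm⁴, I_y ≈ 6.5 × 10⁶ mm⁴

Split into non-overlapping primitives; take the origin at the lower-left of the bounding box.
Vertical leg: 18 × 85, A = 1 530 mm², y = 42.5 mm, Ī = 921 188 mm⁴.
Horizontal leg (remainder): 117 × 18, A = 2 106 mm², y = 9 mm, Ī = 56 862 mm⁴.
Centroid: ȳ = ΣA·y / ΣA = 23.1 mm.
Transfer each piece to the centroidal x-axis using Ī + A·d² with d = y − 23.1:
  vertical leg: d = 19.4 mm → contributes +1 497 224 mm⁴
  horizontal leg (remainder): d = -14.1 mm → contributes +475 350 mm⁴
Total I = 1 972 574 mm⁴.
For the y-axis: x̄ = 48.1 mm.
Repeating about the centroidal y-axis gives I_y = 6 481 424 mm⁴.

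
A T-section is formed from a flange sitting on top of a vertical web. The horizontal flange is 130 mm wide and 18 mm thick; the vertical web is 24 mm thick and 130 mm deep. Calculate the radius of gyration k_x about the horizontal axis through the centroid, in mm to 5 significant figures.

Break the section into simple shapes (no overlaps), measuring from the bottom-left corner of the bounding box.
Flange: 130 × 18, A = 2 340 mm², y = 139 mm, Ī = 63 180 mm⁴.
Web: 24 × 130, A = 3 120 mm², y = 65 mm, Ī = 4 394 000 mm⁴.
Centroid: ȳ = ΣA·y / ΣA = 96.71429 mm.
Transfer each piece to the horizontal axis through the centroid using Ī + A·d² with d = y − 96.71429:
  flange: d = 42.28571 mm → contributes +4 247 291 mm⁴
  web: d = -31.71429 mm → contributes +7 532 083 mm⁴
Total I = 11 779 374 mm⁴.
Radius of gyration: k = √(I/A) = √(11 779 374 / 5 460) = 46.44776 mm.

k_x ≈ 46.448 mm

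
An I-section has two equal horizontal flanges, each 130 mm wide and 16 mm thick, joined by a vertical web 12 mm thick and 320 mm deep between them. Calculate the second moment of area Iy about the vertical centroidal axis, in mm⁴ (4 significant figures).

Iy ≈ 5.905 × 10⁶ mm⁴

Decompose the section into non-overlapping parts with the origin at the bottom-left of its bounding rectangle.
Bottom flange: 130 × 16, A = 2 080 mm², x = 65 mm, Ī = 2 929 333 mm⁴.
Web: 12 × 320, A = 3 840 mm², x = 65 mm, Ī = 46 080 mm⁴.
Top flange: 130 × 16, A = 2 080 mm², x = 65 mm, Ī = 2 929 333 mm⁴.
By symmetry the centroid is at mid-width, x̄ = 65 mm.
All pieces are centred on the vertical centroidal axis, so I = ΣĪ = 5 904 747 mm⁴.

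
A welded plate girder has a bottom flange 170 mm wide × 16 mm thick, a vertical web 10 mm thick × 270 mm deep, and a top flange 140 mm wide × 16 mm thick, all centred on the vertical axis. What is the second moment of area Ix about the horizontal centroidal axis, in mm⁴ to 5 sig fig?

Split into non-overlapping primitives; take the origin at the lower-left of the bounding box.
Bottom plate: 170 × 16, A = 2 720 mm², y = 8 mm, Ī = 58026.67 mm⁴.
Web plate: 10 × 270, A = 2 700 mm², y = 151 mm, Ī = 16 402 500 mm⁴.
Top plate: 140 × 16, A = 2 240 mm², y = 294 mm, Ī = 47786.67 mm⁴.
Centroid: ȳ = ΣA·y / ΣA = 142.0392 mm.
Transfer each piece to the horizontal centroidal axis using Ī + A·d² with d = y − 142.0392:
  bottom plate: d = -134.0392 mm → contributes +48 926 900 mm⁴
  web plate: d = 8.960836 mm → contributes +16 619 301 mm⁴
  top plate: d = 151.9608 mm → contributes +51 774 081 mm⁴
Total I = 117 320 282 mm⁴.

Ix ≈ 1.1732 × 10⁸ mm⁴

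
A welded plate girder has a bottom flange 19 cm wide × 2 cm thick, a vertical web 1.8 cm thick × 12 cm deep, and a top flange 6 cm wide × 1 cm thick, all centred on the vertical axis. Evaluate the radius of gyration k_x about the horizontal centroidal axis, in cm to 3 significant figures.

k_x ≈ 4.94 cm

Break the section into simple shapes (no overlaps), measuring from the bottom-left corner of the bounding box.
Bottom plate: 19 × 2, A = 38 cm², y = 1 cm, Ī = 12.667 cm⁴.
Web plate: 1.8 × 12, A = 21.6 cm², y = 8 cm, Ī = 259.2 cm⁴.
Top plate: 6 × 1, A = 6 cm², y = 14.5 cm, Ī = 0.5 cm⁴.
Centroid: ȳ = ΣA·y / ΣA = 4.5396 cm.
Transfer each piece to the horizontal centroidal axis using Ī + A·d² with d = y − 4.5396:
  bottom plate: d = -3.5396 cm → contributes +488.77 cm⁴
  web plate: d = 3.4604 cm → contributes +517.84 cm⁴
  top plate: d = 9.9604 cm → contributes +595.75 cm⁴
Total I = 1602.4 cm⁴.
Radius of gyration: k = √(I/A) = √(1602.4 / 65.6) = 4.9423 cm.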